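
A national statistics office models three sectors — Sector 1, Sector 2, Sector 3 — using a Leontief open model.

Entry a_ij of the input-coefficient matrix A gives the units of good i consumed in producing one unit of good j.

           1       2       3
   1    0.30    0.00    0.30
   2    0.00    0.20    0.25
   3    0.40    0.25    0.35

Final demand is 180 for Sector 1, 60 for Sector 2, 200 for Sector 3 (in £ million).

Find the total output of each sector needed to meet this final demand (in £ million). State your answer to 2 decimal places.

I − A =
  [   0.70     0.00    -0.30]
  [   0.00     0.80    -0.25]
  [  -0.40    -0.25     0.65]
Cofactors of I−A, C_ij = (−1)^(i+j)·(minor ij) (rows/columns in the sector order above):
  C_11 = (0.80)(0.65) − (-0.25)(-0.25) = 0.4575
  C_12 = −[(0.00)(0.65) − (-0.25)(-0.40)] = 0.1000
  C_13 = (0.00)(-0.25) − (0.80)(-0.40) = 0.3200
  C_21 = −[(0.00)(0.65) − (-0.30)(-0.25)] = 0.0750
  C_22 = (0.70)(0.65) − (-0.30)(-0.40) = 0.3350
  C_23 = −[(0.70)(-0.25) − (0.00)(-0.40)] = 0.1750
  C_31 = (0.00)(-0.25) − (-0.30)(0.80) = 0.2400
  C_32 = −[(0.70)(-0.25) − (-0.30)(0.00)] = 0.1750
  C_33 = (0.70)(0.80) − (0.00)(0.00) = 0.5600
det(I−A) = Σ_j (I−A)_1j·C_1j = (0.70)(0.4575) + (0.00)(0.1000) + (-0.30)(0.3200) = 0.22425
adj(I−A) = Cᵀ =
  [ 0.4575   0.0750   0.2400]
  [ 0.1000   0.3350   0.1750]
  [ 0.3200   0.1750   0.5600]
(I − A)⁻¹ = adj(I−A) / det(I−A) ≈
  [   2.0401     0.3344     1.0702]
  [   0.4459     1.4939     0.7804]
  [   1.4270     0.7804     2.4972]
x = (I − A)⁻¹ d = adj(I−A)·d / det(I−A), with det(I−A) = 0.22425:
  x_1 = (0.4575·180 + 0.0750·60 + 0.2400·200) / 0.22425 = 134.85 / 0.22425 ≈ 601.34
  x_2 = (0.1000·180 + 0.3350·60 + 0.1750·200) / 0.22425 = 73.10 / 0.22425 ≈ 325.98
  x_3 = (0.3200·180 + 0.1750·60 + 0.5600·200) / 0.22425 = 180.10 / 0.22425 ≈ 803.12

x_1 = 601.34, x_2 = 325.98, x_3 = 803.12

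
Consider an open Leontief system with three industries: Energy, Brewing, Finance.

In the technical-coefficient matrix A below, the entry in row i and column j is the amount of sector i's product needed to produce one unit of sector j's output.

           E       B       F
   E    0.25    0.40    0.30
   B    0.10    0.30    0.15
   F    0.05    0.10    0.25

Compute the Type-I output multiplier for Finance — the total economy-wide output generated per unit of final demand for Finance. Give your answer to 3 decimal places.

I − A =
  [   0.75    -0.40    -0.30]
  [  -0.10     0.70    -0.15]
  [  -0.05    -0.10     0.75]
Cofactors of I−A, C_ij = (−1)^(i+j)·(minor ij) (rows/columns in the sector order above):
  C_11 = (0.70)(0.75) − (-0.15)(-0.10) = 0.5100
  C_12 = −[(-0.10)(0.75) − (-0.15)(-0.05)] = 0.0825
  C_13 = (-0.10)(-0.10) − (0.70)(-0.05) = 0.0450
  C_21 = −[(-0.40)(0.75) − (-0.30)(-0.10)] = 0.3300
  C_22 = (0.75)(0.75) − (-0.30)(-0.05) = 0.5475
  C_23 = −[(0.75)(-0.10) − (-0.40)(-0.05)] = 0.0950
  C_31 = (-0.40)(-0.15) − (-0.30)(0.70) = 0.2700
  C_32 = −[(0.75)(-0.15) − (-0.30)(-0.10)] = 0.1425
  C_33 = (0.75)(0.70) − (-0.40)(-0.10) = 0.4850
det(I−A) = Σ_j (I−A)_1j·C_1j = (0.75)(0.5100) + (-0.40)(0.0825) + (-0.30)(0.0450) = 0.3360
adj(I−A) = Cᵀ =
  [ 0.5100   0.3300   0.2700]
  [ 0.0825   0.5475   0.1425]
  [ 0.0450   0.0950   0.4850]
(I − A)⁻¹ = adj(I−A) / det(I−A) ≈
  [   1.5179     0.9821     0.8036]
  [   0.2455     1.6295     0.4241]
  [   0.1339     0.2827     1.4435]
The output multiplier for sector j is the column-j sum of the Leontief inverse (I − A)⁻¹ = adj(I−A) / det(I−A).
Column F of adj(I−A): (0.2700, 0.1425, 0.4850); det(I−A) = 0.3360.
m_F = (0.2700 + 0.1425 + 0.4850) / 0.3360 = 0.8975 / 0.3360 ≈ 2.671.

m_F = 2.671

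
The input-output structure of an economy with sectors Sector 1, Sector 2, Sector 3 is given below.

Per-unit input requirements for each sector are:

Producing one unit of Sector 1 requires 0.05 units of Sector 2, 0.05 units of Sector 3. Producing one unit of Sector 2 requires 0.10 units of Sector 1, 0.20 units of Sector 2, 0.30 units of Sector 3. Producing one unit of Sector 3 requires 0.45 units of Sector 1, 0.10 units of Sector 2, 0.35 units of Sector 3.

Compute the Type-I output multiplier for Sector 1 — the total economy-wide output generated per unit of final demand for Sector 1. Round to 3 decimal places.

I − A =
  [   1.00    -0.10    -0.45]
  [  -0.05     0.80    -0.10]
  [  -0.05    -0.30     0.65]
Cofactors of I−A, C_ij = (−1)^(i+j)·(minor ij) (rows/columns in the sector order above):
  C_11 = (0.80)(0.65) − (-0.10)(-0.30) = 0.4900
  C_12 = −[(-0.05)(0.65) − (-0.10)(-0.05)] = 0.0375
  C_13 = (-0.05)(-0.30) − (0.80)(-0.05) = 0.0550
  C_21 = −[(-0.10)(0.65) − (-0.45)(-0.30)] = 0.2000
  C_22 = (1.00)(0.65) − (-0.45)(-0.05) = 0.6275
  C_23 = −[(1.00)(-0.30) − (-0.10)(-0.05)] = 0.3050
  C_31 = (-0.10)(-0.10) − (-0.45)(0.80) = 0.3700
  C_32 = −[(1.00)(-0.10) − (-0.45)(-0.05)] = 0.1225
  C_33 = (1.00)(0.80) − (-0.10)(-0.05) = 0.7950
det(I−A) = Σ_j (I−A)_1j·C_1j = (1.00)(0.4900) + (-0.10)(0.0375) + (-0.45)(0.0550) = 0.4615
adj(I−A) = Cᵀ =
  [ 0.4900   0.2000   0.3700]
  [ 0.0375   0.6275   0.1225]
  [ 0.0550   0.3050   0.7950]
(I − A)⁻¹ = adj(I−A) / det(I−A) ≈
  [   1.0618     0.4334     0.8017]
  [   0.0813     1.3597     0.2654]
  [   0.1192     0.6609     1.7226]
The output multiplier for sector j is the column-j sum of the Leontief inverse (I − A)⁻¹ = adj(I−A) / det(I−A).
Column 1 of adj(I−A): (0.4900, 0.0375, 0.0550); det(I−A) = 0.4615.
m_1 = (0.4900 + 0.0375 + 0.0550) / 0.4615 = 0.5825 / 0.4615 ≈ 1.262.

m_1 = 1.262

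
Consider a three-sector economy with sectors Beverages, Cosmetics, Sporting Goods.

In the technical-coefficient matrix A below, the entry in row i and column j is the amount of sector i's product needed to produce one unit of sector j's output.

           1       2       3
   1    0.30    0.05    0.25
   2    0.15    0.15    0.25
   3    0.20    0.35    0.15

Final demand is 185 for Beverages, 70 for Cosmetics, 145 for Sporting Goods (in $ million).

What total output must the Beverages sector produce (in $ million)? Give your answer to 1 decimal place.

x_1 = 418.9

I − A =
  [   0.70    -0.05    -0.25]
  [  -0.15     0.85    -0.25]
  [  -0.20    -0.35     0.85]
Cofactors of I−A, C_ij = (−1)^(i+j)·(minor ij) (rows/columns in the sector order above):
  C_11 = (0.85)(0.85) − (-0.25)(-0.35) = 0.6350
  C_12 = −[(-0.15)(0.85) − (-0.25)(-0.20)] = 0.1775
  C_13 = (-0.15)(-0.35) − (0.85)(-0.20) = 0.2225
  C_21 = −[(-0.05)(0.85) − (-0.25)(-0.35)] = 0.1300
  C_22 = (0.70)(0.85) − (-0.25)(-0.20) = 0.5450
  C_23 = −[(0.70)(-0.35) − (-0.05)(-0.20)] = 0.2550
  C_31 = (-0.05)(-0.25) − (-0.25)(0.85) = 0.2250
  C_32 = −[(0.70)(-0.25) − (-0.25)(-0.15)] = 0.2125
  C_33 = (0.70)(0.85) − (-0.05)(-0.15) = 0.5875
det(I−A) = Σ_j (I−A)_1j·C_1j = (0.70)(0.6350) + (-0.05)(0.1775) + (-0.25)(0.2225) = 0.3800
adj(I−A) = Cᵀ =
  [ 0.6350   0.1300   0.2250]
  [ 0.1775   0.5450   0.2125]
  [ 0.2225   0.2550   0.5875]
(I − A)⁻¹ = adj(I−A) / det(I−A) ≈
  [   1.6711     0.3421     0.5921]
  [   0.4671     1.4342     0.5592]
  [   0.5855     0.6711     1.5461]
x = (I − A)⁻¹ d = adj(I−A)·d / det(I−A), with det(I−A) = 0.3800:
  x_1 = (0.6350·185 + 0.1300·70 + 0.2250·145) / 0.3800 = 159.20 / 0.3800 ≈ 418.9
  x_2 = (0.1775·185 + 0.5450·70 + 0.2125·145) / 0.3800 = 101.80 / 0.3800 ≈ 267.9
  x_3 = (0.2225·185 + 0.2550·70 + 0.5875·145) / 0.3800 = 144.20 / 0.3800 ≈ 379.5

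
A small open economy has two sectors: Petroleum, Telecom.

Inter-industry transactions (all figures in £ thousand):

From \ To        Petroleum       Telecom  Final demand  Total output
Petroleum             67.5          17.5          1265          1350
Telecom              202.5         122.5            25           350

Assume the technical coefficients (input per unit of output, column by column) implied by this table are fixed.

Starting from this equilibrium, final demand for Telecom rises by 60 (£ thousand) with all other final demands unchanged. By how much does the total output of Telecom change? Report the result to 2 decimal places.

Technical coefficients a_ij = z_ij / X_j:
  a_11 = 67.5/1350 = 0.05, a_21 = 202.5/1350 = 0.15
  a_12 = 17.5/350 = 0.05, a_22 = 122.5/350 = 0.35
I − A =
  [   0.95    -0.05]
  [  -0.15     0.65]
det(I−A) = (0.95)(0.65) − (-0.05)(-0.15) = 0.6100
adj(I−A) = [[0.65, 0.05], [0.15, 0.95]]
(I − A)⁻¹ = adj(I−A) / det(I−A) ≈
  [   1.0656     0.0820]
  [   0.2459     1.5574]
Δx = (I − A)⁻¹ Δd with Δd having +60 in the Telecom component and 0 elsewhere.
So Δx_2 = L_22 · (+60), where L_22 = adj(I−A)_22 / det(I−A) = 0.95 / 0.6100.
Δx_2 = 0.95 × (+60) / 0.6100 = 57.00 / 0.6100 ≈ 93.44.

Δx_2 = 93.44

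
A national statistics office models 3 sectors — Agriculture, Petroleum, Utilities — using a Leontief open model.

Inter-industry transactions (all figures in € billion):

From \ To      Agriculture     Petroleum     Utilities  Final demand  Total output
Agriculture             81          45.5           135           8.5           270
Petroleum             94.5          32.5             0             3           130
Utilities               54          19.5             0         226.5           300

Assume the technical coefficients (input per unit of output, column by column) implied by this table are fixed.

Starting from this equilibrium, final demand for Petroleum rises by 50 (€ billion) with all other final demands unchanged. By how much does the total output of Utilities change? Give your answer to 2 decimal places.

Δx_3 = 28.10

Technical coefficients a_ij = z_ij / X_j:
  a_11 = 81/270 = 0.30, a_21 = 94.5/270 = 0.35, a_31 = 54/270 = 0.20
  a_12 = 45.5/130 = 0.35, a_22 = 32.5/130 = 0.25, a_32 = 19.5/130 = 0.15
  a_13 = 135/300 = 0.45, a_23 = 0/300 = 0.00, a_33 = 0/300 = 0.00
I − A =
  [   0.70    -0.35    -0.45]
  [  -0.35     0.75     0.00]
  [  -0.20    -0.15     1.00]
Cofactors of I−A, C_ij = (−1)^(i+j)·(minor ij) (rows/columns in the sector order above):
  C_11 = (0.75)(1.00) − (0.00)(-0.15) = 0.7500
  C_12 = −[(-0.35)(1.00) − (0.00)(-0.20)] = 0.3500
  C_13 = (-0.35)(-0.15) − (0.75)(-0.20) = 0.2025
  C_21 = −[(-0.35)(1.00) − (-0.45)(-0.15)] = 0.4175
  C_22 = (0.70)(1.00) − (-0.45)(-0.20) = 0.6100
  C_23 = −[(0.70)(-0.15) − (-0.35)(-0.20)] = 0.1750
  C_31 = (-0.35)(0.00) − (-0.45)(0.75) = 0.3375
  C_32 = −[(0.70)(0.00) − (-0.45)(-0.35)] = 0.1575
  C_33 = (0.70)(0.75) − (-0.35)(-0.35) = 0.4025
det(I−A) = Σ_j (I−A)_1j·C_1j = (0.70)(0.7500) + (-0.35)(0.3500) + (-0.45)(0.2025) = 0.311375
adj(I−A) = Cᵀ =
  [ 0.7500   0.4175   0.3375]
  [ 0.3500   0.6100   0.1575]
  [ 0.2025   0.1750   0.4025]
(I − A)⁻¹ = adj(I−A) / det(I−A) ≈
  [   2.4087     1.3408     1.0839]
  [   1.1240     1.9591     0.5058]
  [   0.6503     0.5620     1.2927]
Δx = (I − A)⁻¹ Δd with Δd having +50 in the Petroleum component and 0 elsewhere.
So Δx_3 = L_32 · (+50), where L_32 = adj(I−A)_32 / det(I−A) = 0.1750 / 0.311375.
Δx_3 = 0.1750 × (+50) / 0.311375 = 8.75 / 0.311375 ≈ 28.10.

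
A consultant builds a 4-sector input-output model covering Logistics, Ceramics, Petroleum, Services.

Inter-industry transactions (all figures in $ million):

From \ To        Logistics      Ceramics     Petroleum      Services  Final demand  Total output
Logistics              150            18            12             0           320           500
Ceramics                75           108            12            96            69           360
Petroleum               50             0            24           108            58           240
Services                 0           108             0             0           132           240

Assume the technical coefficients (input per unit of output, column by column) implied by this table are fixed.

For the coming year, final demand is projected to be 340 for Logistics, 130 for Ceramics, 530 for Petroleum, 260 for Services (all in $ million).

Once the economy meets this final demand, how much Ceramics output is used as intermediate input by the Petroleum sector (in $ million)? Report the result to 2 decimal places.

Technical coefficients a_ij = z_ij / X_j:
  a_LL = 150/500 = 0.30, a_CL = 75/500 = 0.15, a_PL = 50/500 = 0.10, a_SL = 0/500 = 0.00
  a_LC = 18/360 = 0.05, a_CC = 108/360 = 0.30, a_PC = 0/360 = 0.00, a_SC = 108/360 = 0.30
  a_LP = 12/240 = 0.05, a_CP = 12/240 = 0.05, a_PP = 24/240 = 0.10, a_SP = 0/240 = 0.00
  a_LS = 0/240 = 0.00, a_CS = 96/240 = 0.40, a_PS = 108/240 = 0.45, a_SS = 0/240 = 0.00
I − A =
  [   0.70    -0.05    -0.05     0.00]
  [  -0.15     0.70    -0.05    -0.40]
  [  -0.10     0.00     0.90    -0.45]
  [   0.00    -0.30     0.00     1.00]
Compute the cofactors C_ij = (−1)^(i+j)·(3×3 minor ij) of I−A; the adjugate is their transpose:
adj(I−A) = Cᵀ =
  [ 0.515250   0.051750   0.031500   0.034875]
  [ 0.140000   0.625000   0.042500   0.269125]
  [ 0.078250   0.099500   0.398500   0.219125]
  [ 0.042000   0.187500   0.012750   0.430500]
det(I−A) = Σ_j (I−A)_1j·C_1j = (0.70)(0.515250) + (-0.05)(0.140000) + (-0.05)(0.078250) + (0.00)(0.042000) = 0.3497625
(I − A)⁻¹ = adj(I−A) / det(I−A) ≈
  [   1.4731     0.1480     0.0901     0.0997]
  [   0.4003     1.7869     0.1215     0.7695]
  [   0.2237     0.2845     1.1393     0.6265]
  [   0.1201     0.5361     0.0365     1.2308]
First solve x = (I − A)⁻¹ d = adj(I−A)·d / det(I−A); in particular x_P = (0.078250·340 + 0.099500·130 + 0.398500·530 + 0.219125·260) / 0.3497625 = 307.7175 / 0.3497625 ≈ 879.7899.
Intermediate flow from C to P: z_CP = a_CP · x_P = 0.05 × 307.7175 / 0.3497625 = 15.385875 / 0.3497625 ≈ 43.99.

z_CP = 43.99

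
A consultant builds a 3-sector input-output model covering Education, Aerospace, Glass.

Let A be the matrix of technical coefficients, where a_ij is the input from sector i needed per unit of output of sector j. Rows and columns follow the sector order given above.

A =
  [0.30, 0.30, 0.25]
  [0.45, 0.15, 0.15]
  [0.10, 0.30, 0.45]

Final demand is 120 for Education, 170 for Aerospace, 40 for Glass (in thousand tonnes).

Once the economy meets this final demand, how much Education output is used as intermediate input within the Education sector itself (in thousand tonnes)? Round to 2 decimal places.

I − A =
  [   0.70    -0.30    -0.25]
  [  -0.45     0.85    -0.15]
  [  -0.10    -0.30     0.55]
Cofactors of I−A, C_ij = (−1)^(i+j)·(minor ij) (rows/columns in the sector order above):
  C_11 = (0.85)(0.55) − (-0.15)(-0.30) = 0.4225
  C_12 = −[(-0.45)(0.55) − (-0.15)(-0.10)] = 0.2625
  C_13 = (-0.45)(-0.30) − (0.85)(-0.10) = 0.2200
  C_21 = −[(-0.30)(0.55) − (-0.25)(-0.30)] = 0.2400
  C_22 = (0.70)(0.55) − (-0.25)(-0.10) = 0.3600
  C_23 = −[(0.70)(-0.30) − (-0.30)(-0.10)] = 0.2400
  C_31 = (-0.30)(-0.15) − (-0.25)(0.85) = 0.2575
  C_32 = −[(0.70)(-0.15) − (-0.25)(-0.45)] = 0.2175
  C_33 = (0.70)(0.85) − (-0.30)(-0.45) = 0.4600
det(I−A) = Σ_j (I−A)_1j·C_1j = (0.70)(0.4225) + (-0.30)(0.2625) + (-0.25)(0.2200) = 0.1620
adj(I−A) = Cᵀ =
  [ 0.4225   0.2400   0.2575]
  [ 0.2625   0.3600   0.2175]
  [ 0.2200   0.2400   0.4600]
(I − A)⁻¹ = adj(I−A) / det(I−A) ≈
  [   2.6080     1.4815     1.5895]
  [   1.6204     2.2222     1.3426]
  [   1.3580     1.4815     2.8395]
First solve x = (I − A)⁻¹ d = adj(I−A)·d / det(I−A); in particular x_E = (0.4225·120 + 0.2400·170 + 0.2575·40) / 0.1620 = 101.80 / 0.1620 ≈ 628.3951.
Intermediate flow from E to E: z_EE = a_EE · x_E = 0.30 × 101.80 / 0.1620 = 30.54 / 0.1620 ≈ 188.52.

z_EE = 188.52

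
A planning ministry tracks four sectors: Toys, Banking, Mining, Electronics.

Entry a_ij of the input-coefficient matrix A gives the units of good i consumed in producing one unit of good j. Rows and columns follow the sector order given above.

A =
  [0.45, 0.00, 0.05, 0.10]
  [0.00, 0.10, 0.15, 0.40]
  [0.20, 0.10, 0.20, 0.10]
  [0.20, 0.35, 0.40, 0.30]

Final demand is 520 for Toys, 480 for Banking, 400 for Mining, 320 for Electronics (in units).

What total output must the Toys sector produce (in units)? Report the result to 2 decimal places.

x_T = 1585.11

I − A =
  [   0.55     0.00    -0.05    -0.10]
  [   0.00     0.90    -0.15    -0.40]
  [  -0.20    -0.10     0.80    -0.10]
  [  -0.20    -0.35    -0.40     0.70]
Compute the cofactors C_ij = (−1)^(i+j)·(3×3 minor ij) of I−A; the adjugate is their transpose:
adj(I−A) = Cᵀ =
  [ 0.324250   0.037250   0.065750   0.077000]
  [ 0.120000   0.254000   0.146750   0.183250]
  [ 0.124000   0.062750   0.251500   0.089500]
  [ 0.223500   0.173500   0.235875   0.378750]
det(I−A) = Σ_j (I−A)_1j·C_1j = (0.55)(0.324250) + (0.00)(0.120000) + (-0.05)(0.124000) + (-0.10)(0.223500) = 0.1497875
(I − A)⁻¹ = adj(I−A) / det(I−A) ≈
  [   2.1647     0.2487     0.4390     0.5141]
  [   0.8011     1.6957     0.9797     1.2234]
  [   0.8278     0.4189     1.6790     0.5975]
  [   1.4921     1.1583     1.5747     2.5286]
x = (I − A)⁻¹ d = adj(I−A)·d / det(I−A), with det(I−A) = 0.1497875:
  x_T = (0.324250·520 + 0.037250·480 + 0.065750·400 + 0.077000·320) / 0.1497875 = 237.43 / 0.1497875 ≈ 1585.11
  x_B = (0.120000·520 + 0.254000·480 + 0.146750·400 + 0.183250·320) / 0.1497875 = 301.66 / 0.1497875 ≈ 2013.92
  x_M = (0.124000·520 + 0.062750·480 + 0.251500·400 + 0.089500·320) / 0.1497875 = 223.84 / 0.1497875 ≈ 1494.38
  x_E = (0.223500·520 + 0.173500·480 + 0.235875·400 + 0.378750·320) / 0.1497875 = 415.05 / 0.1497875 ≈ 2770.93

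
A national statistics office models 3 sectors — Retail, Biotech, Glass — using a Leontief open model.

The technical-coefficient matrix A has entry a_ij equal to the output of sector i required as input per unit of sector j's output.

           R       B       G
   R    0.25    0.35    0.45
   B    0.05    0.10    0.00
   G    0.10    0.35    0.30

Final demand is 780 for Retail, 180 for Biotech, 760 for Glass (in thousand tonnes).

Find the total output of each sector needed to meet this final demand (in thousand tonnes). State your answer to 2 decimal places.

I − A =
  [   0.75    -0.35    -0.45]
  [  -0.05     0.90     0.00]
  [  -0.10    -0.35     0.70]
Cofactors of I−A, C_ij = (−1)^(i+j)·(minor ij) (rows/columns in the sector order above):
  C_11 = (0.90)(0.70) − (0.00)(-0.35) = 0.6300
  C_12 = −[(-0.05)(0.70) − (0.00)(-0.10)] = 0.0350
  C_13 = (-0.05)(-0.35) − (0.90)(-0.10) = 0.1075
  C_21 = −[(-0.35)(0.70) − (-0.45)(-0.35)] = 0.4025
  C_22 = (0.75)(0.70) − (-0.45)(-0.10) = 0.4800
  C_23 = −[(0.75)(-0.35) − (-0.35)(-0.10)] = 0.2975
  C_31 = (-0.35)(0.00) − (-0.45)(0.90) = 0.4050
  C_32 = −[(0.75)(0.00) − (-0.45)(-0.05)] = 0.0225
  C_33 = (0.75)(0.90) − (-0.35)(-0.05) = 0.6575
det(I−A) = Σ_j (I−A)_1j·C_1j = (0.75)(0.6300) + (-0.35)(0.0350) + (-0.45)(0.1075) = 0.411875
adj(I−A) = Cᵀ =
  [ 0.6300   0.4025   0.4050]
  [ 0.0350   0.4800   0.0225]
  [ 0.1075   0.2975   0.6575]
(I − A)⁻¹ = adj(I−A) / det(I−A) ≈
  [   1.5296     0.9772     0.9833]
  [   0.0850     1.1654     0.0546]
  [   0.2610     0.7223     1.5964]
x = (I − A)⁻¹ d = adj(I−A)·d / det(I−A), with det(I−A) = 0.411875:
  x_R = (0.6300·780 + 0.4025·180 + 0.4050·760) / 0.411875 = 871.65 / 0.411875 ≈ 2116.30
  x_B = (0.0350·780 + 0.4800·180 + 0.0225·760) / 0.411875 = 130.80 / 0.411875 ≈ 317.57
  x_G = (0.1075·780 + 0.2975·180 + 0.6575·760) / 0.411875 = 637.10 / 0.411875 ≈ 1546.83

x_R = 2116.30, x_B = 317.57, x_G = 1546.83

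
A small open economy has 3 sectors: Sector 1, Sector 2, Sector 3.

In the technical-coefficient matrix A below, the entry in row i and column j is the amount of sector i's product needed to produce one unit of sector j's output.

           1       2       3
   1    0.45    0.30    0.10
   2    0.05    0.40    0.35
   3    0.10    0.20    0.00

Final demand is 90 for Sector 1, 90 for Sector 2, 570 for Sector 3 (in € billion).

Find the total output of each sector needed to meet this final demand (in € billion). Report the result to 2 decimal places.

x_1 = 658.49, x_2 = 651.83, x_3 = 766.22

I − A =
  [   0.55    -0.30    -0.10]
  [  -0.05     0.60    -0.35]
  [  -0.10    -0.20     1.00]
Cofactors of I−A, C_ij = (−1)^(i+j)·(minor ij) (rows/columns in the sector order above):
  C_11 = (0.60)(1.00) − (-0.35)(-0.20) = 0.5300
  C_12 = −[(-0.05)(1.00) − (-0.35)(-0.10)] = 0.0850
  C_13 = (-0.05)(-0.20) − (0.60)(-0.10) = 0.0700
  C_21 = −[(-0.30)(1.00) − (-0.10)(-0.20)] = 0.3200
  C_22 = (0.55)(1.00) − (-0.10)(-0.10) = 0.5400
  C_23 = −[(0.55)(-0.20) − (-0.30)(-0.10)] = 0.1400
  C_31 = (-0.30)(-0.35) − (-0.10)(0.60) = 0.1650
  C_32 = −[(0.55)(-0.35) − (-0.10)(-0.05)] = 0.1975
  C_33 = (0.55)(0.60) − (-0.30)(-0.05) = 0.3150
det(I−A) = Σ_j (I−A)_1j·C_1j = (0.55)(0.5300) + (-0.30)(0.0850) + (-0.10)(0.0700) = 0.2590
adj(I−A) = Cᵀ =
  [ 0.5300   0.3200   0.1650]
  [ 0.0850   0.5400   0.1975]
  [ 0.0700   0.1400   0.3150]
(I − A)⁻¹ = adj(I−A) / det(I−A) ≈
  [   2.0463     1.2355     0.6371]
  [   0.3282     2.0849     0.7625]
  [   0.2703     0.5405     1.2162]
x = (I − A)⁻¹ d = adj(I−A)·d / det(I−A), with det(I−A) = 0.2590:
  x_1 = (0.5300·90 + 0.3200·90 + 0.1650·570) / 0.2590 = 170.55 / 0.2590 ≈ 658.49
  x_2 = (0.0850·90 + 0.5400·90 + 0.1975·570) / 0.2590 = 168.825 / 0.2590 ≈ 651.83
  x_3 = (0.0700·90 + 0.1400·90 + 0.3150·570) / 0.2590 = 198.45 / 0.2590 ≈ 766.22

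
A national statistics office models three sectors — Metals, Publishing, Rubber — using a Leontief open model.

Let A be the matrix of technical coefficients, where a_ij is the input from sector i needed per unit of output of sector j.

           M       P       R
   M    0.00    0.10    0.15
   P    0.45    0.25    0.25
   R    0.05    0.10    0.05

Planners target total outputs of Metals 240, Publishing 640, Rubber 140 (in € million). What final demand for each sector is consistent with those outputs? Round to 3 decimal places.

I − A =
  [   1.00    -0.10    -0.15]
  [  -0.45     0.75    -0.25]
  [  -0.05    -0.10     0.95]
d = (I − A) x:
  d_M = (+1.00)·240 + (-0.10)·640 + (-0.15)·140 = 155.000
  d_P = (-0.45)·240 + (+0.75)·640 + (-0.25)·140 = 337.000
  d_R = (-0.05)·240 + (-0.10)·640 + (+0.95)·140 = 57.000

d_M = 155.000, d_P = 337.000, d_R = 57.000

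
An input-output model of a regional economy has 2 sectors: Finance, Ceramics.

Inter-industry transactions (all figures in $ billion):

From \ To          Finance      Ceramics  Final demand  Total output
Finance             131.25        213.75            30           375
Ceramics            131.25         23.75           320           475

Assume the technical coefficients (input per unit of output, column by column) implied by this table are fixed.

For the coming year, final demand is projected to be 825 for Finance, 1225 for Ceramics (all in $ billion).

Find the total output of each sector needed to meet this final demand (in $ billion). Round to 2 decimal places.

Technical coefficients a_ij = z_ij / X_j:
  a_11 = 131.25/375 = 0.35, a_21 = 131.25/375 = 0.35
  a_12 = 213.75/475 = 0.45, a_22 = 23.75/475 = 0.05
I − A =
  [   0.65    -0.45]
  [  -0.35     0.95]
det(I−A) = (0.65)(0.95) − (-0.45)(-0.35) = 0.4600
adj(I−A) = [[0.95, 0.45], [0.35, 0.65]]
(I − A)⁻¹ = adj(I−A) / det(I−A) ≈
  [   2.0652     0.9783]
  [   0.7609     1.4130]
x = (I − A)⁻¹ d = adj(I−A)·d / det(I−A), with det(I−A) = 0.4600:
  x_1 = (0.95·825 + 0.45·1225) / 0.4600 = 1335.00 / 0.4600 ≈ 2902.17
  x_2 = (0.35·825 + 0.65·1225) / 0.4600 = 1085.00 / 0.4600 ≈ 2358.70

x_1 = 2902.17, x_2 = 2358.70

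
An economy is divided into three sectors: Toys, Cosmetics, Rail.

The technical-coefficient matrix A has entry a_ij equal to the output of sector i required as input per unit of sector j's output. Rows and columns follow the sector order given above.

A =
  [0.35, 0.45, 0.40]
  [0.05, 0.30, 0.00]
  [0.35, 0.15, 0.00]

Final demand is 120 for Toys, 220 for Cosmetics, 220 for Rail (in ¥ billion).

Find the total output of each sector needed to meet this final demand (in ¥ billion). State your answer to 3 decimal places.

x_T = 777.677, x_C = 369.834, x_R = 547.662

I − A =
  [   0.65    -0.45    -0.40]
  [  -0.05     0.70     0.00]
  [  -0.35    -0.15     1.00]
Cofactors of I−A, C_ij = (−1)^(i+j)·(minor ij) (rows/columns in the sector order above):
  C_11 = (0.70)(1.00) − (0.00)(-0.15) = 0.7000
  C_12 = −[(-0.05)(1.00) − (0.00)(-0.35)] = 0.0500
  C_13 = (-0.05)(-0.15) − (0.70)(-0.35) = 0.2525
  C_21 = −[(-0.45)(1.00) − (-0.40)(-0.15)] = 0.5100
  C_22 = (0.65)(1.00) − (-0.40)(-0.35) = 0.5100
  C_23 = −[(0.65)(-0.15) − (-0.45)(-0.35)] = 0.2550
  C_31 = (-0.45)(0.00) − (-0.40)(0.70) = 0.2800
  C_32 = −[(0.65)(0.00) − (-0.40)(-0.05)] = 0.0200
  C_33 = (0.65)(0.70) − (-0.45)(-0.05) = 0.4325
det(I−A) = Σ_j (I−A)_1j·C_1j = (0.65)(0.7000) + (-0.45)(0.0500) + (-0.40)(0.2525) = 0.3315
adj(I−A) = Cᵀ =
  [ 0.7000   0.5100   0.2800]
  [ 0.0500   0.5100   0.0200]
  [ 0.2525   0.2550   0.4325]
(I − A)⁻¹ = adj(I−A) / det(I−A) ≈
  [   2.1116     1.5385     0.8446]
  [   0.1508     1.5385     0.0603]
  [   0.7617     0.7692     1.3047]
x = (I − A)⁻¹ d = adj(I−A)·d / det(I−A), with det(I−A) = 0.3315:
  x_T = (0.7000·120 + 0.5100·220 + 0.2800·220) / 0.3315 = 257.80 / 0.3315 ≈ 777.677
  x_C = (0.0500·120 + 0.5100·220 + 0.0200·220) / 0.3315 = 122.60 / 0.3315 ≈ 369.834
  x_R = (0.2525·120 + 0.2550·220 + 0.4325·220) / 0.3315 = 181.55 / 0.3315 ≈ 547.662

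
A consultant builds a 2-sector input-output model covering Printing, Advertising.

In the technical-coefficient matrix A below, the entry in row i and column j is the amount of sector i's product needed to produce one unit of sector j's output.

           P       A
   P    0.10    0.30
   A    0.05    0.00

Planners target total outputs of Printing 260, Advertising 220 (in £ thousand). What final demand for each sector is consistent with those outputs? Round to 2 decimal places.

d_P = 168.00, d_A = 207.00

I − A =
  [   0.90    -0.30]
  [  -0.05     1.00]
d = (I − A) x:
  d_P = (+0.90)·260 + (-0.30)·220 = 168.00
  d_A = (-0.05)·260 + (+1.00)·220 = 207.00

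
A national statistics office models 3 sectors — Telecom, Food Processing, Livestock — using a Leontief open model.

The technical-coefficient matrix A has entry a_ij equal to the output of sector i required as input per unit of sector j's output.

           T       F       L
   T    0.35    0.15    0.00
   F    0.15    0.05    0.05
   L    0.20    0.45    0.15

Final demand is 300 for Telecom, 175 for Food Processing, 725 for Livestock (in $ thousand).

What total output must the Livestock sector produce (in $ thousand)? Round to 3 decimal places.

I − A =
  [   0.65    -0.15     0.00]
  [  -0.15     0.95    -0.05]
  [  -0.20    -0.45     0.85]
Cofactors of I−A, C_ij = (−1)^(i+j)·(minor ij) (rows/columns in the sector order above):
  C_11 = (0.95)(0.85) − (-0.05)(-0.45) = 0.7850
  C_12 = −[(-0.15)(0.85) − (-0.05)(-0.20)] = 0.1375
  C_13 = (-0.15)(-0.45) − (0.95)(-0.20) = 0.2575
  C_21 = −[(-0.15)(0.85) − (0.00)(-0.45)] = 0.1275
  C_22 = (0.65)(0.85) − (0.00)(-0.20) = 0.5525
  C_23 = −[(0.65)(-0.45) − (-0.15)(-0.20)] = 0.3225
  C_31 = (-0.15)(-0.05) − (0.00)(0.95) = 0.0075
  C_32 = −[(0.65)(-0.05) − (0.00)(-0.15)] = 0.0325
  C_33 = (0.65)(0.95) − (-0.15)(-0.15) = 0.5950
det(I−A) = Σ_j (I−A)_1j·C_1j = (0.65)(0.7850) + (-0.15)(0.1375) + (0.00)(0.2575) = 0.489625
adj(I−A) = Cᵀ =
  [ 0.7850   0.1275   0.0075]
  [ 0.1375   0.5525   0.0325]
  [ 0.2575   0.3225   0.5950]
(I − A)⁻¹ = adj(I−A) / det(I−A) ≈
  [   1.6033     0.2604     0.0153]
  [   0.2808     1.1284     0.0664]
  [   0.5259     0.6587     1.2152]
x = (I − A)⁻¹ d = adj(I−A)·d / det(I−A), with det(I−A) = 0.489625:
  x_T = (0.7850·300 + 0.1275·175 + 0.0075·725) / 0.489625 = 263.25 / 0.489625 ≈ 537.656
  x_F = (0.1375·300 + 0.5525·175 + 0.0325·725) / 0.489625 = 161.50 / 0.489625 ≈ 329.844
  x_L = (0.2575·300 + 0.3225·175 + 0.5950·725) / 0.489625 = 565.0625 / 0.489625 ≈ 1154.072

x_L = 1154.072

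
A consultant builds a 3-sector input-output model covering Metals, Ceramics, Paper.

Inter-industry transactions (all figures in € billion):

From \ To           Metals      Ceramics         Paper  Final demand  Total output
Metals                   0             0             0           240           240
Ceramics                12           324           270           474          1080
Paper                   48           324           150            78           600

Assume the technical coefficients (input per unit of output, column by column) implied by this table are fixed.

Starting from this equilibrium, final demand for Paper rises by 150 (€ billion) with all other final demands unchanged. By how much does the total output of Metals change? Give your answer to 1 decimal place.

Δx_M = 0.0

Technical coefficients a_ij = z_ij / X_j:
  a_MM = 0/240 = 0.00, a_CM = 12/240 = 0.05, a_PM = 48/240 = 0.20
  a_MC = 0/1080 = 0.00, a_CC = 324/1080 = 0.30, a_PC = 324/1080 = 0.30
  a_MP = 0/600 = 0.00, a_CP = 270/600 = 0.45, a_PP = 150/600 = 0.25
I − A =
  [   1.00     0.00     0.00]
  [  -0.05     0.70    -0.45]
  [  -0.20    -0.30     0.75]
Cofactors of I−A, C_ij = (−1)^(i+j)·(minor ij) (rows/columns in the sector order above):
  C_11 = (0.70)(0.75) − (-0.45)(-0.30) = 0.3900
  C_12 = −[(-0.05)(0.75) − (-0.45)(-0.20)] = 0.1275
  C_13 = (-0.05)(-0.30) − (0.70)(-0.20) = 0.1550
  C_21 = −[(0.00)(0.75) − (0.00)(-0.30)] = 0.0000
  C_22 = (1.00)(0.75) − (0.00)(-0.20) = 0.7500
  C_23 = −[(1.00)(-0.30) − (0.00)(-0.20)] = 0.3000
  C_31 = (0.00)(-0.45) − (0.00)(0.70) = 0.0000
  C_32 = −[(1.00)(-0.45) − (0.00)(-0.05)] = 0.4500
  C_33 = (1.00)(0.70) − (0.00)(-0.05) = 0.7000
det(I−A) = Σ_j (I−A)_1j·C_1j = (1.00)(0.3900) + (0.00)(0.1275) + (0.00)(0.1550) = 0.3900
adj(I−A) = Cᵀ =
  [ 0.3900   0.0000   0.0000]
  [ 0.1275   0.7500   0.4500]
  [ 0.1550   0.3000   0.7000]
(I − A)⁻¹ = adj(I−A) / det(I−A) ≈
  [   1.0000     0.0000     0.0000]
  [   0.3269     1.9231     1.1538]
  [   0.3974     0.7692     1.7949]
Δx = (I − A)⁻¹ Δd with Δd having +150 in the Paper component and 0 elsewhere.
So Δx_M = L_MP · (+150), where L_MP = adj(I−A)_MP / det(I−A) = 0.0000 / 0.3900.
Δx_M = 0.0000 × (+150) / 0.3900 = 0.00 / 0.3900 = 0.0.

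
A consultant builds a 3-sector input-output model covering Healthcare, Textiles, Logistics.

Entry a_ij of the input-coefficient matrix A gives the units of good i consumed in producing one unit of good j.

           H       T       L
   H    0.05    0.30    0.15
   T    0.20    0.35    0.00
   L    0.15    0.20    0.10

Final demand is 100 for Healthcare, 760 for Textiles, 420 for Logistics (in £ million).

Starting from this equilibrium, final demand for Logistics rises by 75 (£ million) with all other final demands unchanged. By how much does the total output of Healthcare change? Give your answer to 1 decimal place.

I − A =
  [   0.95    -0.30    -0.15]
  [  -0.20     0.65     0.00]
  [  -0.15    -0.20     0.90]
Cofactors of I−A, C_ij = (−1)^(i+j)·(minor ij) (rows/columns in the sector order above):
  C_11 = (0.65)(0.90) − (0.00)(-0.20) = 0.5850
  C_12 = −[(-0.20)(0.90) − (0.00)(-0.15)] = 0.1800
  C_13 = (-0.20)(-0.20) − (0.65)(-0.15) = 0.1375
  C_21 = −[(-0.30)(0.90) − (-0.15)(-0.20)] = 0.3000
  C_22 = (0.95)(0.90) − (-0.15)(-0.15) = 0.8325
  C_23 = −[(0.95)(-0.20) − (-0.30)(-0.15)] = 0.2350
  C_31 = (-0.30)(0.00) − (-0.15)(0.65) = 0.0975
  C_32 = −[(0.95)(0.00) − (-0.15)(-0.20)] = 0.0300
  C_33 = (0.95)(0.65) − (-0.30)(-0.20) = 0.5575
det(I−A) = Σ_j (I−A)_1j·C_1j = (0.95)(0.5850) + (-0.30)(0.1800) + (-0.15)(0.1375) = 0.481125
adj(I−A) = Cᵀ =
  [ 0.5850   0.3000   0.0975]
  [ 0.1800   0.8325   0.0300]
  [ 0.1375   0.2350   0.5575]
(I − A)⁻¹ = adj(I−A) / det(I−A) ≈
  [   1.2159     0.6235     0.2027]
  [   0.3741     1.7303     0.0624]
  [   0.2858     0.4884     1.1587]
Δx = (I − A)⁻¹ Δd with Δd having +75 in the Logistics component and 0 elsewhere.
So Δx_H = L_HL · (+75), where L_HL = adj(I−A)_HL / det(I−A) = 0.0975 / 0.481125.
Δx_H = 0.0975 × (+75) / 0.481125 = 7.3125 / 0.481125 ≈ 15.2.

Δx_H = 15.2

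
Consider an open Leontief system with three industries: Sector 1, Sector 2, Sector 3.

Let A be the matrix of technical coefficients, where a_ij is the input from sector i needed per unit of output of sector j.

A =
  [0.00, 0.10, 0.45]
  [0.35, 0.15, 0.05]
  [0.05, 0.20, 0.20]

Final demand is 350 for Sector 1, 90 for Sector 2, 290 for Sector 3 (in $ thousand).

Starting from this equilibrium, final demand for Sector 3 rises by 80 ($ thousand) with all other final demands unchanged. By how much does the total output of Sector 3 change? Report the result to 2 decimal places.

Δx_3 = 110.30

I − A =
  [   1.00    -0.10    -0.45]
  [  -0.35     0.85    -0.05]
  [  -0.05    -0.20     0.80]
Cofactors of I−A, C_ij = (−1)^(i+j)·(minor ij) (rows/columns in the sector order above):
  C_11 = (0.85)(0.80) − (-0.05)(-0.20) = 0.6700
  C_12 = −[(-0.35)(0.80) − (-0.05)(-0.05)] = 0.2825
  C_13 = (-0.35)(-0.20) − (0.85)(-0.05) = 0.1125
  C_21 = −[(-0.10)(0.80) − (-0.45)(-0.20)] = 0.1700
  C_22 = (1.00)(0.80) − (-0.45)(-0.05) = 0.7775
  C_23 = −[(1.00)(-0.20) − (-0.10)(-0.05)] = 0.2050
  C_31 = (-0.10)(-0.05) − (-0.45)(0.85) = 0.3875
  C_32 = −[(1.00)(-0.05) − (-0.45)(-0.35)] = 0.2075
  C_33 = (1.00)(0.85) − (-0.10)(-0.35) = 0.8150
det(I−A) = Σ_j (I−A)_1j·C_1j = (1.00)(0.6700) + (-0.10)(0.2825) + (-0.45)(0.1125) = 0.591125
adj(I−A) = Cᵀ =
  [ 0.6700   0.1700   0.3875]
  [ 0.2825   0.7775   0.2075]
  [ 0.1125   0.2050   0.8150]
(I − A)⁻¹ = adj(I−A) / det(I−A) ≈
  [   1.1334     0.2876     0.6555]
  [   0.4779     1.3153     0.3510]
  [   0.1903     0.3468     1.3787]
Δx = (I − A)⁻¹ Δd with Δd having +80 in the Sector 3 component and 0 elsewhere.
So Δx_3 = L_33 · (+80), where L_33 = adj(I−A)_33 / det(I−A) = 0.8150 / 0.591125.
Δx_3 = 0.8150 × (+80) / 0.591125 = 65.20 / 0.591125 ≈ 110.30.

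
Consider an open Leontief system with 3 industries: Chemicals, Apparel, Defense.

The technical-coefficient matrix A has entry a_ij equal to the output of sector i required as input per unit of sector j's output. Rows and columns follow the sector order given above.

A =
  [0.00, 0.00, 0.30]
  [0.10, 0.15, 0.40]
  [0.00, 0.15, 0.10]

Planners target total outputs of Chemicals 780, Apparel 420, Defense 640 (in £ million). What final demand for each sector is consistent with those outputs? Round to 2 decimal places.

I − A =
  [   1.00     0.00    -0.30]
  [  -0.10     0.85    -0.40]
  [   0.00    -0.15     0.90]
d = (I − A) x:
  d_C = (+1.00)·780 + (+0.00)·420 + (-0.30)·640 = 588.00
  d_A = (-0.10)·780 + (+0.85)·420 + (-0.40)·640 = 23.00
  d_D = (+0.00)·780 + (-0.15)·420 + (+0.90)·640 = 513.00

d_C = 588.00, d_A = 23.00, d_D = 513.00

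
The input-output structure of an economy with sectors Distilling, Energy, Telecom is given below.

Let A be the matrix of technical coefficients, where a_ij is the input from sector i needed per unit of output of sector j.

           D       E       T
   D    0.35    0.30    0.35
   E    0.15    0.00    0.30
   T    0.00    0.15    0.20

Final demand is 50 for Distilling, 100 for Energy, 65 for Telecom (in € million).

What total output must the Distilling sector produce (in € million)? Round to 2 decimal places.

x_D = 213.93

I − A =
  [   0.65    -0.30    -0.35]
  [  -0.15     1.00    -0.30]
  [   0.00    -0.15     0.80]
Cofactors of I−A, C_ij = (−1)^(i+j)·(minor ij) (rows/columns in the sector order above):
  C_11 = (1.00)(0.80) − (-0.30)(-0.15) = 0.7550
  C_12 = −[(-0.15)(0.80) − (-0.30)(0.00)] = 0.1200
  C_13 = (-0.15)(-0.15) − (1.00)(0.00) = 0.0225
  C_21 = −[(-0.30)(0.80) − (-0.35)(-0.15)] = 0.2925
  C_22 = (0.65)(0.80) − (-0.35)(0.00) = 0.5200
  C_23 = −[(0.65)(-0.15) − (-0.30)(0.00)] = 0.0975
  C_31 = (-0.30)(-0.30) − (-0.35)(1.00) = 0.4400
  C_32 = −[(0.65)(-0.30) − (-0.35)(-0.15)] = 0.2475
  C_33 = (0.65)(1.00) − (-0.30)(-0.15) = 0.6050
det(I−A) = Σ_j (I−A)_1j·C_1j = (0.65)(0.7550) + (-0.30)(0.1200) + (-0.35)(0.0225) = 0.446875
adj(I−A) = Cᵀ =
  [ 0.7550   0.2925   0.4400]
  [ 0.1200   0.5200   0.2475]
  [ 0.0225   0.0975   0.6050]
(I − A)⁻¹ = adj(I−A) / det(I−A) ≈
  [   1.6895     0.6545     0.9846]
  [   0.2685     1.1636     0.5538]
  [   0.0503     0.2182     1.3538]
x = (I − A)⁻¹ d = adj(I−A)·d / det(I−A), with det(I−A) = 0.446875:
  x_D = (0.7550·50 + 0.2925·100 + 0.4400·65) / 0.446875 = 95.60 / 0.446875 ≈ 213.93
  x_E = (0.1200·50 + 0.5200·100 + 0.2475·65) / 0.446875 = 74.0875 / 0.446875 ≈ 165.79
  x_T = (0.0225·50 + 0.0975·100 + 0.6050·65) / 0.446875 = 50.20 / 0.446875 ≈ 112.34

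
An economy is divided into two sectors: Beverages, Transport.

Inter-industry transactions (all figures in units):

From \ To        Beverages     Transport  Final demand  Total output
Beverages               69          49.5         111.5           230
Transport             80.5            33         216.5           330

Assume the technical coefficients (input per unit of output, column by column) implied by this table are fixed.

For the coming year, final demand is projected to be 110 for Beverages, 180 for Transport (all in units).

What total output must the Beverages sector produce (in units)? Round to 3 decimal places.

Technical coefficients a_ij = z_ij / X_j:
  a_BB = 69/230 = 0.30, a_TB = 80.5/230 = 0.35
  a_BT = 49.5/330 = 0.15, a_TT = 33/330 = 0.10
I − A =
  [   0.70    -0.15]
  [  -0.35     0.90]
det(I−A) = (0.70)(0.90) − (-0.15)(-0.35) = 0.5775
adj(I−A) = [[0.90, 0.15], [0.35, 0.70]]
(I − A)⁻¹ = adj(I−A) / det(I−A) ≈
  [   1.5584     0.2597]
  [   0.6061     1.2121]
x = (I − A)⁻¹ d = adj(I−A)·d / det(I−A), with det(I−A) = 0.5775:
  x_B = (0.90·110 + 0.15·180) / 0.5775 = 126.00 / 0.5775 ≈ 218.182
  x_T = (0.35·110 + 0.70·180) / 0.5775 = 164.50 / 0.5775 ≈ 284.848

x_B = 218.182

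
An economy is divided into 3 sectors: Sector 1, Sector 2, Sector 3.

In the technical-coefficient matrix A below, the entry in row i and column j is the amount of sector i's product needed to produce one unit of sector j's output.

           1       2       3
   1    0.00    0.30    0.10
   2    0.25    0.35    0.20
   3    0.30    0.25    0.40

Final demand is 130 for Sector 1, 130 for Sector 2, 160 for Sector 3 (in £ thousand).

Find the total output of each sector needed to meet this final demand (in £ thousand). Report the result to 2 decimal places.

I − A =
  [   1.00    -0.30    -0.10]
  [  -0.25     0.65    -0.20]
  [  -0.30    -0.25     0.60]
Cofactors of I−A, C_ij = (−1)^(i+j)·(minor ij) (rows/columns in the sector order above):
  C_11 = (0.65)(0.60) − (-0.20)(-0.25) = 0.3400
  C_12 = −[(-0.25)(0.60) − (-0.20)(-0.30)] = 0.2100
  C_13 = (-0.25)(-0.25) − (0.65)(-0.30) = 0.2575
  C_21 = −[(-0.30)(0.60) − (-0.10)(-0.25)] = 0.2050
  C_22 = (1.00)(0.60) − (-0.10)(-0.30) = 0.5700
  C_23 = −[(1.00)(-0.25) − (-0.30)(-0.30)] = 0.3400
  C_31 = (-0.30)(-0.20) − (-0.10)(0.65) = 0.1250
  C_32 = −[(1.00)(-0.20) − (-0.10)(-0.25)] = 0.2250
  C_33 = (1.00)(0.65) − (-0.30)(-0.25) = 0.5750
det(I−A) = Σ_j (I−A)_1j·C_1j = (1.00)(0.3400) + (-0.30)(0.2100) + (-0.10)(0.2575) = 0.25125
adj(I−A) = Cᵀ =
  [ 0.3400   0.2050   0.1250]
  [ 0.2100   0.5700   0.2250]
  [ 0.2575   0.3400   0.5750]
(I − A)⁻¹ = adj(I−A) / det(I−A) ≈
  [   1.3532     0.8159     0.4975]
  [   0.8358     2.2687     0.8955]
  [   1.0249     1.3532     2.2886]
x = (I − A)⁻¹ d = adj(I−A)·d / det(I−A), with det(I−A) = 0.25125:
  x_1 = (0.3400·130 + 0.2050·130 + 0.1250·160) / 0.25125 = 90.85 / 0.25125 ≈ 361.59
  x_2 = (0.2100·130 + 0.5700·130 + 0.2250·160) / 0.25125 = 137.40 / 0.25125 ≈ 546.87
  x_3 = (0.2575·130 + 0.3400·130 + 0.5750·160) / 0.25125 = 169.675 / 0.25125 ≈ 675.32

x_1 = 361.59, x_2 = 546.87, x_3 = 675.32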